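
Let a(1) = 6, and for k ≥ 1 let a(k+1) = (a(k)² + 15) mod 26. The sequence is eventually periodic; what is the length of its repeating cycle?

We have a(1) = 6; a(2) = 25; a(3) = 16; a(4) = 11; a(5) = 6.
Since a(5) = a(1) = 6, the sequence is periodic with period 4.

4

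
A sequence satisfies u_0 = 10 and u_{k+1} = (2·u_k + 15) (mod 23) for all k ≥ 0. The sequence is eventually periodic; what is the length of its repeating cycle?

11

We have u_0 = 10,  u_1 = 12,  u_2 = 16,  u_3 = 1,  u_4 = 17,  u_5 = 3,  u_6 = 21,  u_7 = 11,  u_8 = 14,  u_9 = 20,  u_{10} = 9,  u_{11} = 10.
Since u_{11} = u_0 = 10, the sequence is periodic with period 11.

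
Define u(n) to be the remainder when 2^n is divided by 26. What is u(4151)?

We have u(0) = 1, u(1) = 2, u(2) = 4, u(3) = 8, u(4) = 16, u(5) = 6, u(6) = 12, u(7) = 24, u(8) = 22, u(9) = 18, u(10) = 10, u(11) = 20, u(12) = 14, u(13) = 2.
Since u(13) = u(1) = 2, the sequence is eventually periodic: after a pre-period of length 1 it cycles with period 12.
For n ≥ 1, u(n) depends only on (n - 1) mod 12. (4151 - 1) mod 12 = 10, so u(4151) = u(11) = 20.

20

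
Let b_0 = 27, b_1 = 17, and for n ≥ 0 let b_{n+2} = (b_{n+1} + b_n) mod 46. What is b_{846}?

5

b_0 = 27; b_1 = 17; b_2 = 44; b_3 = 15; b_4 = 13; b_5 = 28; b_6 = 41; b_7 = 23; b_8 = 18; b_9 = 41; b_{10} = 13; b_{11} = 8; b_{12} = 21; b_{13} = 29; b_{14} = 4; b_{15} = 33; b_{16} = 37; b_{17} = 24; b_{18} = 15; b_{19} = 39; b_{20} = 8; b_{21} = 1; b_{22} = 9; b_{23} = 10; b_{24} = 19; b_{25} = 29; b_{26} = 2; b_{27} = 31; b_{28} = 33; b_{29} = 18; b_{30} = 5; b_{31} = 23; b_{32} = 28; b_{33} = 5; b_{34} = 33; b_{35} = 38; b_{36} = 25; b_{37} = 17; b_{38} = 42; b_{39} = 13; b_{40} = 9; b_{41} = 22; b_{42} = 31; b_{43} = 7; b_{44} = 38; b_{45} = 45; b_{46} = 37; b_{47} = 36; b_{48} = 27; b_{49} = 17.
The sequence repeats with period 48.
So b_{846} = b_{0 + ((846-0) mod 48)} = b_{30} = 5.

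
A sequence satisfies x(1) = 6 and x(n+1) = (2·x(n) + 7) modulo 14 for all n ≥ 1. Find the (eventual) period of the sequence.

x(1) = 6, x(2) = 5, x(3) = 3, x(4) = 13, x(5) = 5.
Since x(5) = x(2) = 5, the sequence is eventually periodic: after a pre-period of length 1 it cycles with period 3.

3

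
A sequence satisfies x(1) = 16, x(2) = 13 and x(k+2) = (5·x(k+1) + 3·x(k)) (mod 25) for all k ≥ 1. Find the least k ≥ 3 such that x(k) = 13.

3

Computing terms: x(1) = 16,  x(2) = 13,  x(3) = 13,  x(4) = 4,  x(5) = 9,  x(6) = 7,  x(7) = 12,  x(8) = 6,  x(9) = 16,  x(10) = 23,  x(11) = 13,  x(12) = 9,  x(13) = 9,  x(14) = 22,  x(15) = 12,  x(16) = 1,  x(17) = 16,  x(18) = 8,  x(19) = 13,  x(20) = 14,  x(21) = 9,  x(22) = 12,  x(23) = 12,  x(24) = 21,  x(25) = 16,  x(26) = 18,  x(27) = 13,  x(28) = 19,  x(29) = 9,  x(30) = 2,  x(31) = 12,  x(32) = 16,  x(33) = 16,  x(34) = 3,  x(35) = 13,  x(36) = 24,  x(37) = 9,  x(38) = 17,  x(39) = 12,  x(40) = 11,  x(41) = 16,  x(42) = 13.
Since (x(41), x(42)) = (x(1), x(2)) = (16, 13) (two consecutive terms determine the rest), the sequence is periodic with period 40.
The value 13 first appears (with k ≥ 3) at x(3).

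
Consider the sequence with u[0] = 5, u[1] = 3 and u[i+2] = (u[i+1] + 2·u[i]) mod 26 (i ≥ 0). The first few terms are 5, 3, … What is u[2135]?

u[0] = 5,  u[1] = 3,  u[2] = 13,  u[3] = 19,  u[4] = 19,  u[5] = 5,  u[6] = 17,  u[7] = 1,  u[8] = 9,  u[9] = 11,  u[10] = 3,  u[11] = 25,  u[12] = 5,  u[13] = 3.
Since (u[12], u[13]) = (u[0], u[1]) = (5, 3) (two consecutive terms determine the rest), the sequence is periodic with period 12.
(2135 - 0) mod 12 = 11, so u[2135] = u[11] = 25.

25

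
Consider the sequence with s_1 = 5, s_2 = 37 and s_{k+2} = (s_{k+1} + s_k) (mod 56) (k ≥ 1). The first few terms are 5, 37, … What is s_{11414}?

s_1 = 5, s_2 = 37, s_3 = 42, s_4 = 23, s_5 = 9, s_6 = 32, s_7 = 41, s_8 = 17, s_9 = 2, s_{10} = 19, s_{11} = 21, s_{12} = 40, s_{13} = 5, s_{14} = 45, s_{15} = 50, s_{16} = 39, s_{17} = 33, s_{18} = 16, s_{19} = 49, s_{20} = 9, s_{21} = 2, s_{22} = 11, s_{23} = 13, s_{24} = 24, s_{25} = 37, s_{26} = 5, s_{27} = 42, s_{28} = 47, s_{29} = 33, s_{30} = 24, s_{31} = 1, s_{32} = 25, s_{33} = 26, s_{34} = 51, s_{35} = 21, s_{36} = 16, s_{37} = 37, s_{38} = 53, s_{39} = 34, s_{40} = 31, s_{41} = 9, s_{42} = 40, s_{43} = 49, s_{44} = 33, s_{45} = 26, s_{46} = 3, s_{47} = 29, s_{48} = 32, s_{49} = 5, s_{50} = 37.
The sequence repeats with period 48.
So s_{11414} = s_{1 + ((11414-1) mod 48)} = s_{38} = 53.

53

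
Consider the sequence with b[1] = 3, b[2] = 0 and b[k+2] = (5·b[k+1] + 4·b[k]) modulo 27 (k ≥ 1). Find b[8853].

24

Listing terms: b[1] = 3, b[2] = 0, b[3] = 12, b[4] = 6, b[5] = 24, b[6] = 9, b[7] = 6, b[8] = 12, b[9] = 3, b[10] = 9, b[11] = 3, b[12] = 24, b[13] = 24, b[14] = 0, b[15] = 15, b[16] = 21, b[17] = 3, b[18] = 18, b[19] = 21, b[20] = 15, b[21] = 24, b[22] = 18, b[23] = 24, b[24] = 3, b[25] = 3, b[26] = 0.
Since (b[25], b[26]) = (b[1], b[2]) = (3, 0) (two consecutive terms determine the rest), the sequence is periodic with period 24.
So b[8853] = b[1 + ((8853-1) mod 24)] = b[21] = 24.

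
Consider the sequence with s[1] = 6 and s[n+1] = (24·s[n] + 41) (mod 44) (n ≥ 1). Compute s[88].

13

s[1] = 6; s[2] = 9; s[3] = 37; s[4] = 5; s[5] = 29; s[6] = 33; s[7] = 41; s[8] = 13; s[9] = 1; s[10] = 21; s[11] = 17; s[12] = 9.
Since s[12] = s[2] = 9, the sequence is eventually periodic: after a pre-period of length 1 it cycles with period 10.
For n ≥ 2, s[n] depends only on (n - 2) mod 10. (88 - 2) mod 10 = 6, so s[88] = s[8] = 13.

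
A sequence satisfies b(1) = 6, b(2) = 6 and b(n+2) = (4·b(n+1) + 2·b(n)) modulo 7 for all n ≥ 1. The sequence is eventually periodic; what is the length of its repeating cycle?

Computing terms: b(1) = 6,  b(2) = 6,  b(3) = 1,  b(4) = 2,  b(5) = 3,  b(6) = 2,  b(7) = 0,  b(8) = 4,  b(9) = 2,  b(10) = 2,  b(11) = 5,  b(12) = 3,  b(13) = 1,  b(14) = 3,  b(15) = 0,  b(16) = 6,  b(17) = 3,  b(18) = 3,  b(19) = 4,  b(20) = 1,  b(21) = 5,  b(22) = 1,  b(23) = 0,  b(24) = 2,  b(25) = 1,  b(26) = 1,  b(27) = 6,  b(28) = 5,  b(29) = 4,  b(30) = 5,  b(31) = 0,  b(32) = 3,  b(33) = 5,  b(34) = 5,  b(35) = 2,  b(36) = 4,  b(37) = 6,  b(38) = 4,  b(39) = 0,  b(40) = 1,  b(41) = 4,  b(42) = 4,  b(43) = 3,  b(44) = 6,  b(45) = 2,  b(46) = 6,  b(47) = 0,  b(48) = 5,  b(49) = 6,  b(50) = 6.
The sequence repeats with period 48.

48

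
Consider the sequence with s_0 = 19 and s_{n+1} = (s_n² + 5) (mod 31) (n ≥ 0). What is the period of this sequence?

3

Computing terms: s_0 = 19; s_1 = 25; s_2 = 10; s_3 = 12; s_4 = 25.
Since s_4 = s_1 = 25, the sequence is eventually periodic: after a pre-period of length 1 it cycles with period 3.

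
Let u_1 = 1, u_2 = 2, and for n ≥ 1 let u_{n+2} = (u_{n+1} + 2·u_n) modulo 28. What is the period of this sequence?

3

u_1 = 1,  u_2 = 2,  u_3 = 4,  u_4 = 8,  u_5 = 16,  u_6 = 4,  u_7 = 8.
Since (u_6, u_7) = (u_3, u_4) = (4, 8) (two consecutive terms determine the rest), the sequence is eventually periodic: after a pre-period of length 2 it cycles with period 3.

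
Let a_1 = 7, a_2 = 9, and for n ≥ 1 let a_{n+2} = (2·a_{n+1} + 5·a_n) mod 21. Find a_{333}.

Listing terms: a_1 = 7; a_2 = 9; a_3 = 11; a_4 = 4; a_5 = 0; a_6 = 20; a_7 = 19; a_8 = 12; a_9 = 14; a_{10} = 4; a_{11} = 15; a_{12} = 8; a_{13} = 7; a_{14} = 12; a_{15} = 17; a_{16} = 10; a_{17} = 0; a_{18} = 8; a_{19} = 16; a_{20} = 9; a_{21} = 14; a_{22} = 10; a_{23} = 6; a_{24} = 20; a_{25} = 7; a_{26} = 9.
The sequence repeats with period 24.
So a_{333} = a_{1 + ((333-1) mod 24)} = a_{21} = 14.

14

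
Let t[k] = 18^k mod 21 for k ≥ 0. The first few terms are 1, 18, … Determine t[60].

Computing terms: t[0] = 1, t[1] = 18, t[2] = 9, t[3] = 15, t[4] = 18.
Since t[4] = t[1] = 18, the sequence is eventually periodic: after a pre-period of length 1 it cycles with period 3.
For k ≥ 1, t[k] depends only on (k - 1) mod 3. (60 - 1) mod 3 = 2, so t[60] = t[3] = 15.

15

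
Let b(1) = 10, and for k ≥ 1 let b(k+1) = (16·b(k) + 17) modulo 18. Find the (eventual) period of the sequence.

9

Listing terms: b(1) = 10, b(2) = 15, b(3) = 5, b(4) = 7, b(5) = 3, b(6) = 11, b(7) = 13, b(8) = 9, b(9) = 17, b(10) = 1, b(11) = 15.
Since b(11) = b(2) = 15, the sequence is eventually periodic: after a pre-period of length 1 it cycles with period 9.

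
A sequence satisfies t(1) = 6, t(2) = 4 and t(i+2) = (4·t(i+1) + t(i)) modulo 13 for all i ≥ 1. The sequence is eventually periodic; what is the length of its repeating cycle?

t(1) = 6; t(2) = 4; t(3) = 9; t(4) = 1; t(5) = 0; t(6) = 1; t(7) = 4; t(8) = 4; t(9) = 7; t(10) = 6; t(11) = 5; t(12) = 0; t(13) = 5; t(14) = 7; t(15) = 7; t(16) = 9; t(17) = 4; t(18) = 12; t(19) = 0; t(20) = 12; t(21) = 9; t(22) = 9; t(23) = 6; t(24) = 7; t(25) = 8; t(26) = 0; t(27) = 8; t(28) = 6; t(29) = 6; t(30) = 4.
The sequence repeats with period 28.

28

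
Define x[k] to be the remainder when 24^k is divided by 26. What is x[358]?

10

Computing terms: x[1] = 24, x[2] = 4, x[3] = 18, x[4] = 16, x[5] = 20, x[6] = 12, x[7] = 2, x[8] = 22, x[9] = 8, x[10] = 10, x[11] = 6, x[12] = 14, x[13] = 24.
Since x[13] = x[1] = 24, the sequence is periodic with period 12.
So x[358] = x[1 + ((358-1) mod 12)] = x[10] = 10.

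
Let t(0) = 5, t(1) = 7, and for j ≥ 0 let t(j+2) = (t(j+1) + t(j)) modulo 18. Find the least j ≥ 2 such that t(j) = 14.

5

t(0) = 5,  t(1) = 7,  t(2) = 12,  t(3) = 1,  t(4) = 13,  t(5) = 14,  t(6) = 9,  t(7) = 5,  t(8) = 14,  t(9) = 1,  t(10) = 15,  t(11) = 16,  t(12) = 13,  t(13) = 11,  t(14) = 6,  t(15) = 17,  t(16) = 5,  t(17) = 4,  t(18) = 9,  t(19) = 13,  t(20) = 4,  t(21) = 17,  t(22) = 3,  t(23) = 2,  t(24) = 5,  t(25) = 7.
The sequence repeats with period 24.
The value 14 first appears (with j ≥ 2) at t(5).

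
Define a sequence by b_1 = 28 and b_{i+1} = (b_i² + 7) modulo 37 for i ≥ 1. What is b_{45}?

19

Listing terms: b_1 = 28,  b_2 = 14,  b_3 = 18,  b_4 = 35,  b_5 = 11,  b_6 = 17,  b_7 = 0,  b_8 = 7,  b_9 = 19,  b_{10} = 35.
Since b_{10} = b_4 = 35, the sequence is eventually periodic: after a pre-period of length 3 it cycles with period 6.
For i ≥ 4, b_i depends only on (i - 4) mod 6. (45 - 4) mod 6 = 5, so b_{45} = b_9 = 19.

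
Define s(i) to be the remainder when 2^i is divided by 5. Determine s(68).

s(1) = 2,  s(2) = 4,  s(3) = 3,  s(4) = 1,  s(5) = 2.
Since s(5) = s(1) = 2, the sequence is periodic with period 4.
(68 - 1) mod 4 = 3, so s(68) = s(4) = 1.

1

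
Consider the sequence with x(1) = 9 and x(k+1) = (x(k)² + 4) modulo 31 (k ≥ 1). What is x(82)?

Computing terms: x(1) = 9, x(2) = 23, x(3) = 6, x(4) = 9.
The sequence repeats with period 3.
(82 - 1) mod 3 = 0, so x(82) = x(1) = 9.

9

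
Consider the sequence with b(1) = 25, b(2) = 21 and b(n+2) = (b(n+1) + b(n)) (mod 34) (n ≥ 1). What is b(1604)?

13

b(1) = 25, b(2) = 21, b(3) = 12, b(4) = 33, b(5) = 11, b(6) = 10, b(7) = 21, b(8) = 31, b(9) = 18, b(10) = 15, b(11) = 33, b(12) = 14, b(13) = 13, b(14) = 27, b(15) = 6, b(16) = 33, b(17) = 5, b(18) = 4, b(19) = 9, b(20) = 13, b(21) = 22, b(22) = 1, b(23) = 23, b(24) = 24, b(25) = 13, b(26) = 3, b(27) = 16, b(28) = 19, b(29) = 1, b(30) = 20, b(31) = 21, b(32) = 7, b(33) = 28, b(34) = 1, b(35) = 29, b(36) = 30, b(37) = 25, b(38) = 21.
Since (b(37), b(38)) = (b(1), b(2)) = (25, 21) (two consecutive terms determine the rest), the sequence is periodic with period 36.
So b(1604) = b(1 + ((1604-1) mod 36)) = b(20) = 13.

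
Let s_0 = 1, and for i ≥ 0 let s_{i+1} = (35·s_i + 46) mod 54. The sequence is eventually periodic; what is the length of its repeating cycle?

Computing terms: s_0 = 1,  s_1 = 27,  s_2 = 19,  s_3 = 9,  s_4 = 37,  s_5 = 45,  s_6 = 1.
Since s_6 = s_0 = 1, the sequence is periodic with period 6.

6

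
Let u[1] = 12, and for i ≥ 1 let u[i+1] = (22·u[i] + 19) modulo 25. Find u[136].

Computing terms: u[1] = 12; u[2] = 8; u[3] = 20; u[4] = 9; u[5] = 17; u[6] = 18; u[7] = 15; u[8] = 24; u[9] = 22; u[10] = 3; u[11] = 10; u[12] = 14; u[13] = 2; u[14] = 13; u[15] = 5; u[16] = 4; u[17] = 7; u[18] = 23; u[19] = 0; u[20] = 19; u[21] = 12.
The sequence repeats with period 20.
So u[136] = u[1 + ((136-1) mod 20)] = u[16] = 4.

4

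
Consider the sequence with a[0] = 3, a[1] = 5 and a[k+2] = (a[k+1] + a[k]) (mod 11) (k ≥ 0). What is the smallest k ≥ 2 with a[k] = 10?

Computing terms: a[0] = 3; a[1] = 5; a[2] = 8; a[3] = 2; a[4] = 10; a[5] = 1; a[6] = 0; a[7] = 1; a[8] = 1; a[9] = 2; a[10] = 3; a[11] = 5.
The sequence repeats with period 10.
The value 10 first appears (with k ≥ 2) at a[4].

4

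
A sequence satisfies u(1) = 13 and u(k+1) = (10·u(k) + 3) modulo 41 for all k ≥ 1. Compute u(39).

Listing terms: u(1) = 13,  u(2) = 10,  u(3) = 21,  u(4) = 8,  u(5) = 1,  u(6) = 13.
Since u(6) = u(1) = 13, the sequence is periodic with period 5.
(39 - 1) mod 5 = 3, so u(39) = u(4) = 8.

8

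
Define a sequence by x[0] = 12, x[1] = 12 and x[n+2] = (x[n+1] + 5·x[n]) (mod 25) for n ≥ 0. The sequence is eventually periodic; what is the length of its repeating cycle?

5

Computing terms: x[0] = 12,  x[1] = 12,  x[2] = 22,  x[3] = 7,  x[4] = 17,  x[5] = 2,  x[6] = 12,  x[7] = 22.
Since (x[6], x[7]) = (x[1], x[2]) = (12, 22) (two consecutive terms determine the rest), the sequence is eventually periodic: after a pre-period of length 1 it cycles with period 5.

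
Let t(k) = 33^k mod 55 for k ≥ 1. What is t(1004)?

11

t(1) = 33, t(2) = 44, t(3) = 22, t(4) = 11, t(5) = 33.
The sequence repeats with period 4.
(1004 - 1) mod 4 = 3, so t(1004) = t(4) = 11.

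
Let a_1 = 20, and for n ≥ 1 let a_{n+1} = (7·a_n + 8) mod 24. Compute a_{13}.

Computing terms: a_1 = 20, a_2 = 4, a_3 = 12, a_4 = 20.
The sequence repeats with period 3.
(13 - 1) mod 3 = 0, so a_{13} = a_1 = 20.

20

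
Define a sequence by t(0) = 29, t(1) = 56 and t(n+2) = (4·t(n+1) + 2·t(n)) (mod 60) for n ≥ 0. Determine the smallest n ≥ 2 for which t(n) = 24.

8

t(0) = 29,  t(1) = 56,  t(2) = 42,  t(3) = 40,  t(4) = 4,  t(5) = 36,  t(6) = 32,  t(7) = 20,  t(8) = 24,  t(9) = 16,  t(10) = 52,  t(11) = 0,  t(12) = 44,  t(13) = 56,  t(14) = 12,  t(15) = 40,  t(16) = 4.
Since (t(15), t(16)) = (t(3), t(4)) = (40, 4) (two consecutive terms determine the rest), the sequence is eventually periodic: after a pre-period of length 3 it cycles with period 12.
The value 24 first appears (with n ≥ 2) at t(8).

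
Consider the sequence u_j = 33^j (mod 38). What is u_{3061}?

u_1 = 33,  u_2 = 25,  u_3 = 27,  u_4 = 17,  u_5 = 29,  u_6 = 7,  u_7 = 3,  u_8 = 23,  u_9 = 37,  u_{10} = 5,  u_{11} = 13,  u_{12} = 11,  u_{13} = 21,  u_{14} = 9,  u_{15} = 31,  u_{16} = 35,  u_{17} = 15,  u_{18} = 1,  u_{19} = 33.
The sequence repeats with period 18.
So u_{3061} = u_{1 + ((3061-1) mod 18)} = u_1 = 33.

33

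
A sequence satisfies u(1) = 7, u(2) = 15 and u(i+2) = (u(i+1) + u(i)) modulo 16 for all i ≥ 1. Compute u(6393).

6

u(1) = 7; u(2) = 15; u(3) = 6; u(4) = 5; u(5) = 11; u(6) = 0; u(7) = 11; u(8) = 11; u(9) = 6; u(10) = 1; u(11) = 7; u(12) = 8; u(13) = 15; u(14) = 7; u(15) = 6; u(16) = 13; u(17) = 3; u(18) = 0; u(19) = 3; u(20) = 3; u(21) = 6; u(22) = 9; u(23) = 15; u(24) = 8; u(25) = 7; u(26) = 15.
Since (u(25), u(26)) = (u(1), u(2)) = (7, 15) (two consecutive terms determine the rest), the sequence is periodic with period 24.
So u(6393) = u(1 + ((6393-1) mod 24)) = u(9) = 6.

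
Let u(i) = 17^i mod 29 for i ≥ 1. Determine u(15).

Computing terms: u(1) = 17,  u(2) = 28,  u(3) = 12,  u(4) = 1,  u(5) = 17.
The sequence repeats with period 4.
(15 - 1) mod 4 = 2, so u(15) = u(3) = 12.

12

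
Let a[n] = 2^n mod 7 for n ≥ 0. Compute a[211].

2

Listing terms: a[0] = 1, a[1] = 2, a[2] = 4, a[3] = 1.
The sequence repeats with period 3.
So a[211] = a[0 + ((211-0) mod 3)] = a[1] = 2.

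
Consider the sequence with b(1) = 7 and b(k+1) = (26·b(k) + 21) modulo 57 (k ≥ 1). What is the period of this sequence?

6

Listing terms: b(1) = 7; b(2) = 32; b(3) = 55; b(4) = 26; b(5) = 13; b(6) = 17; b(7) = 7.
The sequence repeats with period 6.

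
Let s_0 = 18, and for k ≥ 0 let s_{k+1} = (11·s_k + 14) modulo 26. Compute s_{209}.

20

Computing terms: s_0 = 18,  s_1 = 4,  s_2 = 6,  s_3 = 2,  s_4 = 10,  s_5 = 20,  s_6 = 0,  s_7 = 14,  s_8 = 12,  s_9 = 16,  s_{10} = 8,  s_{11} = 24,  s_{12} = 18.
Since s_{12} = s_0 = 18, the sequence is periodic with period 12.
So s_{209} = s_{0 + ((209-0) mod 12)} = s_5 = 20.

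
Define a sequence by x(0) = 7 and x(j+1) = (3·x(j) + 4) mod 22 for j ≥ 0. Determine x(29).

x(0) = 7, x(1) = 3, x(2) = 13, x(3) = 21, x(4) = 1, x(5) = 7.
Since x(5) = x(0) = 7, the sequence is periodic with period 5.
(29 - 0) mod 5 = 4, so x(29) = x(4) = 1.

1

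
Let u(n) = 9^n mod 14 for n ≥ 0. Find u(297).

Listing terms: u(0) = 1,  u(1) = 9,  u(2) = 11,  u(3) = 1.
Since u(3) = u(0) = 1, the sequence is periodic with period 3.
(297 - 0) mod 3 = 0, so u(297) = u(0) = 1.

1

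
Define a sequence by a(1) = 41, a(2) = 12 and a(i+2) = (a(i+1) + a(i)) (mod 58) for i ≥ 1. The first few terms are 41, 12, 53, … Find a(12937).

41

We have a(1) = 41, a(2) = 12, a(3) = 53, a(4) = 7, a(5) = 2, a(6) = 9, a(7) = 11, a(8) = 20, a(9) = 31, a(10) = 51, a(11) = 24, a(12) = 17, a(13) = 41, a(14) = 0, a(15) = 41, a(16) = 41, a(17) = 24, a(18) = 7, a(19) = 31, a(20) = 38, a(21) = 11, a(22) = 49, a(23) = 2, a(24) = 51, a(25) = 53, a(26) = 46, a(27) = 41, a(28) = 29, a(29) = 12, a(30) = 41, a(31) = 53, a(32) = 36, a(33) = 31, a(34) = 9, a(35) = 40, a(36) = 49, a(37) = 31, a(38) = 22, a(39) = 53, a(40) = 17, a(41) = 12, a(42) = 29, a(43) = 41, a(44) = 12.
The sequence repeats with period 42.
(12937 - 1) mod 42 = 0, so a(12937) = a(1) = 41.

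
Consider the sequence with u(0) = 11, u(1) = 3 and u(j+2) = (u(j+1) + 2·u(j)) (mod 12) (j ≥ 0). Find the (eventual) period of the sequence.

6

Computing terms: u(0) = 11; u(1) = 3; u(2) = 1; u(3) = 7; u(4) = 9; u(5) = 11; u(6) = 5; u(7) = 3; u(8) = 1.
Since (u(7), u(8)) = (u(1), u(2)) = (3, 1) (two consecutive terms determine the rest), the sequence is eventually periodic: after a pre-period of length 1 it cycles with period 6.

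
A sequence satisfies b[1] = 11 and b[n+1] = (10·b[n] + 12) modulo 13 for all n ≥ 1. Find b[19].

11

Listing terms: b[1] = 11; b[2] = 5; b[3] = 10; b[4] = 8; b[5] = 1; b[6] = 9; b[7] = 11.
The sequence repeats with period 6.
(19 - 1) mod 6 = 0, so b[19] = b[1] = 11.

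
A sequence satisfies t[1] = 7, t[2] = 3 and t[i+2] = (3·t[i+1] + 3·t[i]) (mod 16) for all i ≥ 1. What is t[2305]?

Listing terms: t[1] = 7, t[2] = 3, t[3] = 14, t[4] = 3, t[5] = 3, t[6] = 2, t[7] = 15, t[8] = 3, t[9] = 6, t[10] = 11, t[11] = 3, t[12] = 10, t[13] = 7, t[14] = 3.
Since (t[13], t[14]) = (t[1], t[2]) = (7, 3) (two consecutive terms determine the rest), the sequence is periodic with period 12.
So t[2305] = t[1 + ((2305-1) mod 12)] = t[1] = 7.

7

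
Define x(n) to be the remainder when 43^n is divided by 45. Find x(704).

x(1) = 43,  x(2) = 4,  x(3) = 37,  x(4) = 16,  x(5) = 13,  x(6) = 19,  x(7) = 7,  x(8) = 31,  x(9) = 28,  x(10) = 34,  x(11) = 22,  x(12) = 1,  x(13) = 43.
The sequence repeats with period 12.
(704 - 1) mod 12 = 7, so x(704) = x(8) = 31.

31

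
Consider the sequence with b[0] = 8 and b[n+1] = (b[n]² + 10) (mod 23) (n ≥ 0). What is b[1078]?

12

Computing terms: b[0] = 8,  b[1] = 5,  b[2] = 12,  b[3] = 16,  b[4] = 13,  b[5] = 18,  b[6] = 12.
Since b[6] = b[2] = 12, the sequence is eventually periodic: after a pre-period of length 2 it cycles with period 4.
For n ≥ 2, b[n] depends only on (n - 2) mod 4. (1078 - 2) mod 4 = 0, so b[1078] = b[2] = 12.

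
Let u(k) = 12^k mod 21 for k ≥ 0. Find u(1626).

u(0) = 1,  u(1) = 12,  u(2) = 18,  u(3) = 6,  u(4) = 9,  u(5) = 3,  u(6) = 15,  u(7) = 12.
Since u(7) = u(1) = 12, the sequence is eventually periodic: after a pre-period of length 1 it cycles with period 6.
For k ≥ 1, u(k) depends only on (k - 1) mod 6. (1626 - 1) mod 6 = 5, so u(1626) = u(6) = 15.

15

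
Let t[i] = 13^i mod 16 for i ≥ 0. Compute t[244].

1

t[0] = 1, t[1] = 13, t[2] = 9, t[3] = 5, t[4] = 1.
The sequence repeats with period 4.
(244 - 0) mod 4 = 0, so t[244] = t[0] = 1.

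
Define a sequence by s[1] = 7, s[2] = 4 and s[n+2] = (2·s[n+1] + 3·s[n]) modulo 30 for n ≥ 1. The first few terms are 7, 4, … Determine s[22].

We have s[1] = 7, s[2] = 4, s[3] = 29, s[4] = 10, s[5] = 17, s[6] = 4, s[7] = 29.
Since (s[6], s[7]) = (s[2], s[3]) = (4, 29) (two consecutive terms determine the rest), the sequence is eventually periodic: after a pre-period of length 1 it cycles with period 4.
For n ≥ 2, s[n] depends only on (n - 2) mod 4. (22 - 2) mod 4 = 0, so s[22] = s[2] = 4.

4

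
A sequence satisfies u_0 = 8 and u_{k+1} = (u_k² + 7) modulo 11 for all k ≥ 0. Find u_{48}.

Listing terms: u_0 = 8, u_1 = 5, u_2 = 10, u_3 = 8.
The sequence repeats with period 3.
So u_{48} = u_{0 + ((48-0) mod 3)} = u_0 = 8.

8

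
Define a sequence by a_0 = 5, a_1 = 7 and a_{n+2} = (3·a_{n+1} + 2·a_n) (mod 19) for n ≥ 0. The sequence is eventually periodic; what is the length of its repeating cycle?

Computing terms: a_0 = 5, a_1 = 7, a_2 = 12, a_3 = 12, a_4 = 3, a_5 = 14, a_6 = 10, a_7 = 1, a_8 = 4, a_9 = 14, a_{10} = 12, a_{11} = 7, a_{12} = 7, a_{13} = 16, a_{14} = 5, a_{15} = 9, a_{16} = 18, a_{17} = 15, a_{18} = 5, a_{19} = 7.
Since (a_{18}, a_{19}) = (a_0, a_1) = (5, 7) (two consecutive terms determine the rest), the sequence is periodic with period 18.

18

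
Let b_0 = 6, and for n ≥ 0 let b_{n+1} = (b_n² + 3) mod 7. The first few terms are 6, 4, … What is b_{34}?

3

Computing terms: b_0 = 6, b_1 = 4, b_2 = 5, b_3 = 0, b_4 = 3, b_5 = 5.
Since b_5 = b_2 = 5, the sequence is eventually periodic: after a pre-period of length 2 it cycles with period 3.
For n ≥ 2, b_n depends only on (n - 2) mod 3. (34 - 2) mod 3 = 2, so b_{34} = b_4 = 3.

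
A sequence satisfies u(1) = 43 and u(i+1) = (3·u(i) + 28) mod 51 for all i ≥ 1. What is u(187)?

Listing terms: u(1) = 43,  u(2) = 4,  u(3) = 40,  u(4) = 46,  u(5) = 13,  u(6) = 16,  u(7) = 25,  u(8) = 1,  u(9) = 31,  u(10) = 19,  u(11) = 34,  u(12) = 28,  u(13) = 10,  u(14) = 7,  u(15) = 49,  u(16) = 22,  u(17) = 43.
The sequence repeats with period 16.
(187 - 1) mod 16 = 10, so u(187) = u(11) = 34.

34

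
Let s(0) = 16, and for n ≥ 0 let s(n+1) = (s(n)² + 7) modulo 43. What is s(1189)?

Listing terms: s(0) = 16; s(1) = 5; s(2) = 32; s(3) = 42; s(4) = 8; s(5) = 28; s(6) = 17; s(7) = 38; s(8) = 32.
Since s(8) = s(2) = 32, the sequence is eventually periodic: after a pre-period of length 2 it cycles with period 6.
For n ≥ 2, s(n) depends only on (n - 2) mod 6. (1189 - 2) mod 6 = 5, so s(1189) = s(7) = 38.

38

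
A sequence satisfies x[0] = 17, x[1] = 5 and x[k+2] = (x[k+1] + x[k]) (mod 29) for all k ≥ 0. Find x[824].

0

x[0] = 17; x[1] = 5; x[2] = 22; x[3] = 27; x[4] = 20; x[5] = 18; x[6] = 9; x[7] = 27; x[8] = 7; x[9] = 5; x[10] = 12; x[11] = 17; x[12] = 0; x[13] = 17; x[14] = 17; x[15] = 5.
Since (x[14], x[15]) = (x[0], x[1]) = (17, 5) (two consecutive terms determine the rest), the sequence is periodic with period 14.
So x[824] = x[0 + ((824-0) mod 14)] = x[12] = 0.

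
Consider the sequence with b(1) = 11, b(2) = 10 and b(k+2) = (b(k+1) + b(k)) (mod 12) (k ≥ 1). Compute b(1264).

11

Listing terms: b(1) = 11, b(2) = 10, b(3) = 9, b(4) = 7, b(5) = 4, b(6) = 11, b(7) = 3, b(8) = 2, b(9) = 5, b(10) = 7, b(11) = 0, b(12) = 7, b(13) = 7, b(14) = 2, b(15) = 9, b(16) = 11, b(17) = 8, b(18) = 7, b(19) = 3, b(20) = 10, b(21) = 1, b(22) = 11, b(23) = 0, b(24) = 11, b(25) = 11, b(26) = 10.
Since (b(25), b(26)) = (b(1), b(2)) = (11, 10) (two consecutive terms determine the rest), the sequence is periodic with period 24.
(1264 - 1) mod 24 = 15, so b(1264) = b(16) = 11.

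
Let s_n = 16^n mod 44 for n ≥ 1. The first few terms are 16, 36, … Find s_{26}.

We have s_1 = 16,  s_2 = 36,  s_3 = 4,  s_4 = 20,  s_5 = 12,  s_6 = 16.
Since s_6 = s_1 = 16, the sequence is periodic with period 5.
So s_{26} = s_{1 + ((26-1) mod 5)} = s_1 = 16.

16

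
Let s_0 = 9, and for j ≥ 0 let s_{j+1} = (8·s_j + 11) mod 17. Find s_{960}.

9

Computing terms: s_0 = 9; s_1 = 15; s_2 = 12; s_3 = 5; s_4 = 0; s_5 = 11; s_6 = 14; s_7 = 4; s_8 = 9.
The sequence repeats with period 8.
So s_{960} = s_{0 + ((960-0) mod 8)} = s_0 = 9.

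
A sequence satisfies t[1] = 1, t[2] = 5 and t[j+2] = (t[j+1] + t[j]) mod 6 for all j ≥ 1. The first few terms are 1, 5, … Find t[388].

Listing terms: t[1] = 1; t[2] = 5; t[3] = 0; t[4] = 5; t[5] = 5; t[6] = 4; t[7] = 3; t[8] = 1; t[9] = 4; t[10] = 5; t[11] = 3; t[12] = 2; t[13] = 5; t[14] = 1; t[15] = 0; t[16] = 1; t[17] = 1; t[18] = 2; t[19] = 3; t[20] = 5; t[21] = 2; t[22] = 1; t[23] = 3; t[24] = 4; t[25] = 1; t[26] = 5.
Since (t[25], t[26]) = (t[1], t[2]) = (1, 5) (two consecutive terms determine the rest), the sequence is periodic with period 24.
(388 - 1) mod 24 = 3, so t[388] = t[4] = 5.

5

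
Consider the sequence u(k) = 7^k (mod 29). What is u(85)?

u(0) = 1,  u(1) = 7,  u(2) = 20,  u(3) = 24,  u(4) = 23,  u(5) = 16,  u(6) = 25,  u(7) = 1.
Since u(7) = u(0) = 1, the sequence is periodic with period 7.
So u(85) = u(0 + ((85-0) mod 7)) = u(1) = 7.

7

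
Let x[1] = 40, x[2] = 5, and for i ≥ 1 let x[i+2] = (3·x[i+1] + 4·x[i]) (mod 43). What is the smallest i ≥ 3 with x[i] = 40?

15

Computing terms: x[1] = 40; x[2] = 5; x[3] = 3; x[4] = 29; x[5] = 13; x[6] = 26; x[7] = 1; x[8] = 21; x[9] = 24; x[10] = 27; x[11] = 5; x[12] = 37; x[13] = 2; x[14] = 25; x[15] = 40; x[16] = 5.
The sequence repeats with period 14.
The value 40 next appears (with i ≥ 3) at x[15].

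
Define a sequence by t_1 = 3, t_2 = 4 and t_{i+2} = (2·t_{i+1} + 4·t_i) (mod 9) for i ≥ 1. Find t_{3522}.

Computing terms: t_1 = 3, t_2 = 4, t_3 = 2, t_4 = 2, t_5 = 3, t_6 = 5, t_7 = 4, t_8 = 1, t_9 = 0, t_{10} = 4, t_{11} = 8, t_{12} = 5, t_{13} = 6, t_{14} = 5, t_{15} = 7, t_{16} = 7, t_{17} = 6, t_{18} = 4, t_{19} = 5, t_{20} = 8, t_{21} = 0, t_{22} = 5, t_{23} = 1, t_{24} = 4, t_{25} = 3, t_{26} = 4.
Since (t_{25}, t_{26}) = (t_1, t_2) = (3, 4) (two consecutive terms determine the rest), the sequence is periodic with period 24.
(3522 - 1) mod 24 = 17, so t_{3522} = t_{18} = 4.

4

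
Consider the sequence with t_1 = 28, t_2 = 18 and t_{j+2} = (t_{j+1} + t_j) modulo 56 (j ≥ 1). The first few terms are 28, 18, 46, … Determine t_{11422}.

8

t_1 = 28; t_2 = 18; t_3 = 46; t_4 = 8; t_5 = 54; t_6 = 6; t_7 = 4; t_8 = 10; t_9 = 14; t_{10} = 24; t_{11} = 38; t_{12} = 6; t_{13} = 44; t_{14} = 50; t_{15} = 38; t_{16} = 32; t_{17} = 14; t_{18} = 46; t_{19} = 4; t_{20} = 50; t_{21} = 54; t_{22} = 48; t_{23} = 46; t_{24} = 38; t_{25} = 28; t_{26} = 10; t_{27} = 38; t_{28} = 48; t_{29} = 30; t_{30} = 22; t_{31} = 52; t_{32} = 18; t_{33} = 14; t_{34} = 32; t_{35} = 46; t_{36} = 22; t_{37} = 12; t_{38} = 34; t_{39} = 46; t_{40} = 24; t_{41} = 14; t_{42} = 38; t_{43} = 52; t_{44} = 34; t_{45} = 30; t_{46} = 8; t_{47} = 38; t_{48} = 46; t_{49} = 28; t_{50} = 18.
Since (t_{49}, t_{50}) = (t_1, t_2) = (28, 18) (two consecutive terms determine the rest), the sequence is periodic with period 48.
(11422 - 1) mod 48 = 45, so t_{11422} = t_{46} = 8.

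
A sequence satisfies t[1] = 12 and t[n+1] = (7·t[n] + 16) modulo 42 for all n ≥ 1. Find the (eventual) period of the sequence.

3

We have t[1] = 12, t[2] = 16, t[3] = 2, t[4] = 30, t[5] = 16.
Since t[5] = t[2] = 16, the sequence is eventually periodic: after a pre-period of length 1 it cycles with period 3.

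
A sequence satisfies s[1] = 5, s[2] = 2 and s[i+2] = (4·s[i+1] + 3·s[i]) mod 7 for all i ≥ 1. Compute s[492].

4

Listing terms: s[1] = 5, s[2] = 2, s[3] = 2, s[4] = 0, s[5] = 6, s[6] = 3, s[7] = 2, s[8] = 3, s[9] = 4, s[10] = 4, s[11] = 0, s[12] = 5, s[13] = 6, s[14] = 4, s[15] = 6, s[16] = 1, s[17] = 1, s[18] = 0, s[19] = 3, s[20] = 5, s[21] = 1, s[22] = 5, s[23] = 2.
Since (s[22], s[23]) = (s[1], s[2]) = (5, 2) (two consecutive terms determine the rest), the sequence is periodic with period 21.
(492 - 1) mod 21 = 8, so s[492] = s[9] = 4.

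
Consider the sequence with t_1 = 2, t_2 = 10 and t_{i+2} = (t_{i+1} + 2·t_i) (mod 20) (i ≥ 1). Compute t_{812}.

14

Computing terms: t_1 = 2,  t_2 = 10,  t_3 = 14,  t_4 = 14,  t_5 = 2,  t_6 = 10.
Since (t_5, t_6) = (t_1, t_2) = (2, 10) (two consecutive terms determine the rest), the sequence is periodic with period 4.
So t_{812} = t_{1 + ((812-1) mod 4)} = t_4 = 14.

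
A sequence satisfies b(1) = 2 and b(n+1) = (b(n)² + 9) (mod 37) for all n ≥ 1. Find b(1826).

13

b(1) = 2,  b(2) = 13,  b(3) = 30,  b(4) = 21,  b(5) = 6,  b(6) = 8,  b(7) = 36,  b(8) = 10,  b(9) = 35,  b(10) = 13.
Since b(10) = b(2) = 13, the sequence is eventually periodic: after a pre-period of length 1 it cycles with period 8.
For n ≥ 2, b(n) depends only on (n - 2) mod 8. (1826 - 2) mod 8 = 0, so b(1826) = b(2) = 13.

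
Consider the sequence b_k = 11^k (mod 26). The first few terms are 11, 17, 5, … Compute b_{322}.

23

b_1 = 11; b_2 = 17; b_3 = 5; b_4 = 3; b_5 = 7; b_6 = 25; b_7 = 15; b_8 = 9; b_9 = 21; b_{10} = 23; b_{11} = 19; b_{12} = 1; b_{13} = 11.
The sequence repeats with period 12.
So b_{322} = b_{1 + ((322-1) mod 12)} = b_{10} = 23.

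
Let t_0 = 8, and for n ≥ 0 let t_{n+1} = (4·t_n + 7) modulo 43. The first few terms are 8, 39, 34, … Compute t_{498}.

39

t_0 = 8,  t_1 = 39,  t_2 = 34,  t_3 = 14,  t_4 = 20,  t_5 = 1,  t_6 = 11,  t_7 = 8.
The sequence repeats with period 7.
(498 - 0) mod 7 = 1, so t_{498} = t_1 = 39.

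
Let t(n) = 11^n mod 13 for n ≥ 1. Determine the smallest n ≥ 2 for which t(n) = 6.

11

Listing terms: t(1) = 11, t(2) = 4, t(3) = 5, t(4) = 3, t(5) = 7, t(6) = 12, t(7) = 2, t(8) = 9, t(9) = 8, t(10) = 10, t(11) = 6, t(12) = 1, t(13) = 11.
The sequence repeats with period 12.
The value 6 first appears (with n ≥ 2) at t(11).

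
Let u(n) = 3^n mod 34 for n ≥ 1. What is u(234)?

We have u(1) = 3; u(2) = 9; u(3) = 27; u(4) = 13; u(5) = 5; u(6) = 15; u(7) = 11; u(8) = 33; u(9) = 31; u(10) = 25; u(11) = 7; u(12) = 21; u(13) = 29; u(14) = 19; u(15) = 23; u(16) = 1; u(17) = 3.
The sequence repeats with period 16.
So u(234) = u(1 + ((234-1) mod 16)) = u(10) = 25.

25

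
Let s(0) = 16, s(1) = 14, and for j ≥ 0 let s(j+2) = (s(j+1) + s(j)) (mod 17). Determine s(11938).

We have s(0) = 16; s(1) = 14; s(2) = 13; s(3) = 10; s(4) = 6; s(5) = 16; s(6) = 5; s(7) = 4; s(8) = 9; s(9) = 13; s(10) = 5; s(11) = 1; s(12) = 6; s(13) = 7; s(14) = 13; s(15) = 3; s(16) = 16; s(17) = 2; s(18) = 1; s(19) = 3; s(20) = 4; s(21) = 7; s(22) = 11; s(23) = 1; s(24) = 12; s(25) = 13; s(26) = 8; s(27) = 4; s(28) = 12; s(29) = 16; s(30) = 11; s(31) = 10; s(32) = 4; s(33) = 14; s(34) = 1; s(35) = 15; s(36) = 16; s(37) = 14.
Since (s(36), s(37)) = (s(0), s(1)) = (16, 14) (two consecutive terms determine the rest), the sequence is periodic with period 36.
So s(11938) = s(0 + ((11938-0) mod 36)) = s(22) = 11.

11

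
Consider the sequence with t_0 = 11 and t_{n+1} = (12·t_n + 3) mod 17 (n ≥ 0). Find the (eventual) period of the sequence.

16

We have t_0 = 11,  t_1 = 16,  t_2 = 8,  t_3 = 14,  t_4 = 1,  t_5 = 15,  t_6 = 13,  t_7 = 6,  t_8 = 7,  t_9 = 2,  t_{10} = 10,  t_{11} = 4,  t_{12} = 0,  t_{13} = 3,  t_{14} = 5,  t_{15} = 12,  t_{16} = 11.
The sequence repeats with period 16.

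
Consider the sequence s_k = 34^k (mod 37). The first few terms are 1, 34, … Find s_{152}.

12

s_0 = 1, s_1 = 34, s_2 = 9, s_3 = 10, s_4 = 7, s_5 = 16, s_6 = 26, s_7 = 33, s_8 = 12, s_9 = 1.
The sequence repeats with period 9.
(152 - 0) mod 9 = 8, so s_{152} = s_8 = 12.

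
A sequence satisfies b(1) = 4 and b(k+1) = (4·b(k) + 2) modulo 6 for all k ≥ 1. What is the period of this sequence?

Listing terms: b(1) = 4,  b(2) = 0,  b(3) = 2,  b(4) = 4.
Since b(4) = b(1) = 4, the sequence is periodic with period 3.

3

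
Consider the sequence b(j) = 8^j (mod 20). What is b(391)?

We have b(1) = 8; b(2) = 4; b(3) = 12; b(4) = 16; b(5) = 8.
The sequence repeats with period 4.
So b(391) = b(1 + ((391-1) mod 4)) = b(3) = 12.

12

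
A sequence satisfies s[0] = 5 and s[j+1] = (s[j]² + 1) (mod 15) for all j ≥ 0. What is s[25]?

11

We have s[0] = 5,  s[1] = 11,  s[2] = 2,  s[3] = 5.
The sequence repeats with period 3.
So s[25] = s[0 + ((25-0) mod 3)] = s[1] = 11.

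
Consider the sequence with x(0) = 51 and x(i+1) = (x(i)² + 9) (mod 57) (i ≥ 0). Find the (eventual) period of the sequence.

We have x(0) = 51,  x(1) = 45,  x(2) = 39,  x(3) = 48,  x(4) = 33,  x(5) = 15,  x(6) = 6,  x(7) = 45.
Since x(7) = x(1) = 45, the sequence is eventually periodic: after a pre-period of length 1 it cycles with period 6.

6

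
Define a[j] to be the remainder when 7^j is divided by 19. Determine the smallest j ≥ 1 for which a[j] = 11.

2

We have a[0] = 1,  a[1] = 7,  a[2] = 11,  a[3] = 1.
Since a[3] = a[0] = 1, the sequence is periodic with period 3.
The value 11 first appears (with j ≥ 1) at a[2].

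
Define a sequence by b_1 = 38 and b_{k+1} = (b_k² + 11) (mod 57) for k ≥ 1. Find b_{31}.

50

Listing terms: b_1 = 38,  b_2 = 30,  b_3 = 56,  b_4 = 12,  b_5 = 41,  b_6 = 39,  b_7 = 50,  b_8 = 3,  b_9 = 20,  b_{10} = 12.
Since b_{10} = b_4 = 12, the sequence is eventually periodic: after a pre-period of length 3 it cycles with period 6.
For k ≥ 4, b_k depends only on (k - 4) mod 6. (31 - 4) mod 6 = 3, so b_{31} = b_7 = 50.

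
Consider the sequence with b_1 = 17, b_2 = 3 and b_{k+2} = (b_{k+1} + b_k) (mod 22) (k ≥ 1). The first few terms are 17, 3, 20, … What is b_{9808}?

21

Computing terms: b_1 = 17,  b_2 = 3,  b_3 = 20,  b_4 = 1,  b_5 = 21,  b_6 = 0,  b_7 = 21,  b_8 = 21,  b_9 = 20,  b_{10} = 19,  b_{11} = 17,  b_{12} = 14,  b_{13} = 9,  b_{14} = 1,  b_{15} = 10,  b_{16} = 11,  b_{17} = 21,  b_{18} = 10,  b_{19} = 9,  b_{20} = 19,  b_{21} = 6,  b_{22} = 3,  b_{23} = 9,  b_{24} = 12,  b_{25} = 21,  b_{26} = 11,  b_{27} = 10,  b_{28} = 21,  b_{29} = 9,  b_{30} = 8,  b_{31} = 17,  b_{32} = 3.
Since (b_{31}, b_{32}) = (b_1, b_2) = (17, 3) (two consecutive terms determine the rest), the sequence is periodic with period 30.
(9808 - 1) mod 30 = 27, so b_{9808} = b_{28} = 21.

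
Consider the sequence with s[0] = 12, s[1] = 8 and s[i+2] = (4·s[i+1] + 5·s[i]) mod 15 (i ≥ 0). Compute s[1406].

Computing terms: s[0] = 12,  s[1] = 8,  s[2] = 2,  s[3] = 3,  s[4] = 7,  s[5] = 13,  s[6] = 12,  s[7] = 8.
Since (s[6], s[7]) = (s[0], s[1]) = (12, 8) (two consecutive terms determine the rest), the sequence is periodic with period 6.
So s[1406] = s[0 + ((1406-0) mod 6)] = s[2] = 2.

2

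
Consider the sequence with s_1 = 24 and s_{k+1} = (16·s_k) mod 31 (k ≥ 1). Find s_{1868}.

We have s_1 = 24, s_2 = 12, s_3 = 6, s_4 = 3, s_5 = 17, s_6 = 24.
The sequence repeats with period 5.
So s_{1868} = s_{1 + ((1868-1) mod 5)} = s_3 = 6.

6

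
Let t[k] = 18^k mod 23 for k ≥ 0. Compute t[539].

Computing terms: t[0] = 1, t[1] = 18, t[2] = 2, t[3] = 13, t[4] = 4, t[5] = 3, t[6] = 8, t[7] = 6, t[8] = 16, t[9] = 12, t[10] = 9, t[11] = 1.
The sequence repeats with period 11.
(539 - 0) mod 11 = 0, so t[539] = t[0] = 1.

1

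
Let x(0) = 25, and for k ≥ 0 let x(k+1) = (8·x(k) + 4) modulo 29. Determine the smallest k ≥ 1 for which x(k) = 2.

Listing terms: x(0) = 25; x(1) = 1; x(2) = 12; x(3) = 13; x(4) = 21; x(5) = 27; x(6) = 17; x(7) = 24; x(8) = 22; x(9) = 6; x(10) = 23; x(11) = 14; x(12) = 0; x(13) = 4; x(14) = 7; x(15) = 2; x(16) = 20; x(17) = 19; x(18) = 11; x(19) = 5; x(20) = 15; x(21) = 8; x(22) = 10; x(23) = 26; x(24) = 9; x(25) = 18; x(26) = 3; x(27) = 28; x(28) = 25.
The sequence repeats with period 28.
The value 2 first appears (with k ≥ 1) at x(15).

15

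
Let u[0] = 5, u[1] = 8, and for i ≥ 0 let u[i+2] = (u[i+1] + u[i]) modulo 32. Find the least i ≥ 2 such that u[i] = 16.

7

u[0] = 5; u[1] = 8; u[2] = 13; u[3] = 21; u[4] = 2; u[5] = 23; u[6] = 25; u[7] = 16; u[8] = 9; u[9] = 25; u[10] = 2; u[11] = 27; u[12] = 29; u[13] = 24; u[14] = 21; u[15] = 13; u[16] = 2; u[17] = 15; u[18] = 17; u[19] = 0; u[20] = 17; u[21] = 17; u[22] = 2; u[23] = 19; u[24] = 21; u[25] = 8; u[26] = 29; u[27] = 5; u[28] = 2; u[29] = 7; u[30] = 9; u[31] = 16; u[32] = 25; u[33] = 9; u[34] = 2; u[35] = 11; u[36] = 13; u[37] = 24; u[38] = 5; u[39] = 29; u[40] = 2; u[41] = 31; u[42] = 1; u[43] = 0; u[44] = 1; u[45] = 1; u[46] = 2; u[47] = 3; u[48] = 5; u[49] = 8.
Since (u[48], u[49]) = (u[0], u[1]) = (5, 8) (two consecutive terms determine the rest), the sequence is periodic with period 48.
The value 16 first appears (with i ≥ 2) at u[7].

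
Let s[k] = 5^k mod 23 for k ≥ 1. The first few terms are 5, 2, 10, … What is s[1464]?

18

We have s[1] = 5,  s[2] = 2,  s[3] = 10,  s[4] = 4,  s[5] = 20,  s[6] = 8,  s[7] = 17,  s[8] = 16,  s[9] = 11,  s[10] = 9,  s[11] = 22,  s[12] = 18,  s[13] = 21,  s[14] = 13,  s[15] = 19,  s[16] = 3,  s[17] = 15,  s[18] = 6,  s[19] = 7,  s[20] = 12,  s[21] = 14,  s[22] = 1,  s[23] = 5.
Since s[23] = s[1] = 5, the sequence is periodic with period 22.
(1464 - 1) mod 22 = 11, so s[1464] = s[12] = 18.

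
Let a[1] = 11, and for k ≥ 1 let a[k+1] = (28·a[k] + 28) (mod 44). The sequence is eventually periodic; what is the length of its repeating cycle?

10

Listing terms: a[1] = 11; a[2] = 28; a[3] = 20; a[4] = 16; a[5] = 36; a[6] = 24; a[7] = 40; a[8] = 4; a[9] = 8; a[10] = 32; a[11] = 0; a[12] = 28.
Since a[12] = a[2] = 28, the sequence is eventually periodic: after a pre-period of length 1 it cycles with period 10.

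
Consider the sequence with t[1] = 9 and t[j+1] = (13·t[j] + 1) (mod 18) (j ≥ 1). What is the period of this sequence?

18

Computing terms: t[1] = 9; t[2] = 10; t[3] = 5; t[4] = 12; t[5] = 13; t[6] = 8; t[7] = 15; t[8] = 16; t[9] = 11; t[10] = 0; t[11] = 1; t[12] = 14; t[13] = 3; t[14] = 4; t[15] = 17; t[16] = 6; t[17] = 7; t[18] = 2; t[19] = 9.
The sequence repeats with period 18.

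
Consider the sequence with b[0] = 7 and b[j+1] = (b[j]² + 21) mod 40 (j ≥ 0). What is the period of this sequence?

b[0] = 7,  b[1] = 30,  b[2] = 1,  b[3] = 22,  b[4] = 25,  b[5] = 6,  b[6] = 17,  b[7] = 30.
Since b[7] = b[1] = 30, the sequence is eventually periodic: after a pre-period of length 1 it cycles with period 6.

6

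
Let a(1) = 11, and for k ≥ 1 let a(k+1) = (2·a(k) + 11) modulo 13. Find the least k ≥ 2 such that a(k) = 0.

12

a(1) = 11; a(2) = 7; a(3) = 12; a(4) = 9; a(5) = 3; a(6) = 4; a(7) = 6; a(8) = 10; a(9) = 5; a(10) = 8; a(11) = 1; a(12) = 0; a(13) = 11.
The sequence repeats with period 12.
The value 0 first appears (with k ≥ 2) at a(12).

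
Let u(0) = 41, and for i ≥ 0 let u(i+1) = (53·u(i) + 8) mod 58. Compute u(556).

We have u(0) = 41,  u(1) = 35,  u(2) = 7,  u(3) = 31,  u(4) = 27,  u(5) = 47,  u(6) = 5,  u(7) = 41.
The sequence repeats with period 7.
So u(556) = u(0 + ((556-0) mod 7)) = u(3) = 31.

31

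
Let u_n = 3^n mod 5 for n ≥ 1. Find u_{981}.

We have u_1 = 3, u_2 = 4, u_3 = 2, u_4 = 1, u_5 = 3.
The sequence repeats with period 4.
(981 - 1) mod 4 = 0, so u_{981} = u_1 = 3.

3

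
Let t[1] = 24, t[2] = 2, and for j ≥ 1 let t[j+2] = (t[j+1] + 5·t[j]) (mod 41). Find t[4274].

40

Listing terms: t[1] = 24; t[2] = 2; t[3] = 40; t[4] = 9; t[5] = 4; t[6] = 8; t[7] = 28; t[8] = 27; t[9] = 3; t[10] = 15; t[11] = 30; t[12] = 23; t[13] = 9; t[14] = 1; t[15] = 5; t[16] = 10; t[17] = 35; t[18] = 3; t[19] = 14; t[20] = 29; t[21] = 17; t[22] = 39; t[23] = 1; t[24] = 32; t[25] = 37; t[26] = 33; t[27] = 13; t[28] = 14; t[29] = 38; t[30] = 26; t[31] = 11; t[32] = 18; t[33] = 32; t[34] = 40; t[35] = 36; t[36] = 31; t[37] = 6; t[38] = 38; t[39] = 27; t[40] = 12; t[41] = 24; t[42] = 2.
The sequence repeats with period 40.
So t[4274] = t[1 + ((4274-1) mod 40)] = t[34] = 40.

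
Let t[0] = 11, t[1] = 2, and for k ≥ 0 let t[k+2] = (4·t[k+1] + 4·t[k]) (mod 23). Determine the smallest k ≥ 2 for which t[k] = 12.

Listing terms: t[0] = 11, t[1] = 2, t[2] = 6, t[3] = 9, t[4] = 14, t[5] = 0, t[6] = 10, t[7] = 17, t[8] = 16, t[9] = 17, t[10] = 17, t[11] = 21, t[12] = 14, t[13] = 2, t[14] = 18, t[15] = 11, t[16] = 1, t[17] = 2, t[18] = 12, t[19] = 10, t[20] = 19, t[21] = 1, t[22] = 11, t[23] = 2.
Since (t[22], t[23]) = (t[0], t[1]) = (11, 2) (two consecutive terms determine the rest), the sequence is periodic with period 22.
The value 12 first appears (with k ≥ 2) at t[18].

18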